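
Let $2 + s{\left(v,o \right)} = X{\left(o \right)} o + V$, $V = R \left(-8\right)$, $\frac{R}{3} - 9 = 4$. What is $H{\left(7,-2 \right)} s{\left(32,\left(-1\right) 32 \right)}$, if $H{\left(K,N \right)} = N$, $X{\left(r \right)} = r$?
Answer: $-1420$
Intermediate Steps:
$R = 39$ ($R = 27 + 3 \cdot 4 = 27 + 12 = 39$)
$V = -312$ ($V = 39 \left(-8\right) = -312$)
$s{\left(v,o \right)} = -314 + o^{2}$ ($s{\left(v,o \right)} = -2 + \left(o o - 312\right) = -2 + \left(o^{2} - 312\right) = -2 + \left(-312 + o^{2}\right) = -314 + o^{2}$)
$H{\left(7,-2 \right)} s{\left(32,\left(-1\right) 32 \right)} = - 2 \left(-314 + \left(\left(-1\right) 32\right)^{2}\right) = - 2 \left(-314 + \left(-32\right)^{2}\right) = - 2 \left(-314 + 1024\right) = \left(-2\right) 710 = -1420$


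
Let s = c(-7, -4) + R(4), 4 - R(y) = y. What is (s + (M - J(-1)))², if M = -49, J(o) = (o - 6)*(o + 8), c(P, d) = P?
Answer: 49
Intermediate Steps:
J(o) = (-6 + o)*(8 + o)
R(y) = 4 - y
s = -7 (s = -7 + (4 - 1*4) = -7 + (4 - 4) = -7 + 0 = -7)
(s + (M - J(-1)))² = (-7 + (-49 - (-48 + (-1)² + 2*(-1))))² = (-7 + (-49 - (-48 + 1 - 2)))² = (-7 + (-49 - 1*(-49)))² = (-7 + (-49 + 49))² = (-7 + 0)² = (-7)² = 49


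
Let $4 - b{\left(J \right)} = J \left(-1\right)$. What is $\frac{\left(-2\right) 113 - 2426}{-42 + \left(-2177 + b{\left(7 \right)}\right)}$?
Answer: $\frac{221}{184} \approx 1.2011$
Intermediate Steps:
$b{\left(J \right)} = 4 + J$ ($b{\left(J \right)} = 4 - J \left(-1\right) = 4 - - J = 4 + J$)
$\frac{\left(-2\right) 113 - 2426}{-42 + \left(-2177 + b{\left(7 \right)}\right)} = \frac{\left(-2\right) 113 - 2426}{-42 + \left(-2177 + \left(4 + 7\right)\right)} = \frac{-226 - 2426}{-42 + \left(-2177 + 11\right)} = - \frac{2652}{-42 - 2166} = - \frac{2652}{-2208} = \left(-2652\right) \left(- \frac{1}{2208}\right) = \frac{221}{184}$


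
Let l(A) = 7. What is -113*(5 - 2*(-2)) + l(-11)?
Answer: -1010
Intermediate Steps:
-113*(5 - 2*(-2)) + l(-11) = -113*(5 - 2*(-2)) + 7 = -113*(5 + 4) + 7 = -113*9 + 7 = -1017 + 7 = -1010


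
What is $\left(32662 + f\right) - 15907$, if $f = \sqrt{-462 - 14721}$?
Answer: $16755 + 3 i \sqrt{1687} \approx 16755.0 + 123.22 i$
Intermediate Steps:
$f = 3 i \sqrt{1687}$ ($f = \sqrt{-15183} = 3 i \sqrt{1687} \approx 123.22 i$)
$\left(32662 + f\right) - 15907 = \left(32662 + 3 i \sqrt{1687}\right) - 15907 = 16755 + 3 i \sqrt{1687}$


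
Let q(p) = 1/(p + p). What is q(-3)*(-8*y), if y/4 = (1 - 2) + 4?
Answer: 16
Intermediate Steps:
y = 12 (y = 4*((1 - 2) + 4) = 4*(-1 + 4) = 4*3 = 12)
q(p) = 1/(2*p)
q(-3)*(-8*y) = ((1/2)/(-3))*(-8*12) = ((1/2)*(-1/3))*(-96) = -1/6*(-96) = 16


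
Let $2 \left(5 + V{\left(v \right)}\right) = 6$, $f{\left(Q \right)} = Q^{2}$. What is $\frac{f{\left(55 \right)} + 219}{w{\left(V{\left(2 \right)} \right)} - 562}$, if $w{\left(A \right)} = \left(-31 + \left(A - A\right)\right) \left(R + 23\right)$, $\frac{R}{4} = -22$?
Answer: $\frac{3244}{1453} \approx 2.2326$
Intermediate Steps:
$V{\left(v \right)} = -2$ ($V{\left(v \right)} = -5 + \frac{1}{2} \cdot 6 = -5 + 3 = -2$)
$R = -88$ ($R = 4 \left(-22\right) = -88$)
$w{\left(A \right)} = 2015$ ($w{\left(A \right)} = \left(-31 + \left(A - A\right)\right) \left(-88 + 23\right) = \left(-31 + 0\right) \left(-65\right) = \left(-31\right) \left(-65\right) = 2015$)
$\frac{f{\left(55 \right)} + 219}{w{\left(V{\left(2 \right)} \right)} - 562} = \frac{55^{2} + 219}{2015 - 562} = \frac{3025 + 219}{1453} = 3244 \cdot \frac{1}{1453} = \frac{3244}{1453}$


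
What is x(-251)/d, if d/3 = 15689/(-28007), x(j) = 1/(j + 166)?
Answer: 28007/4000695 ≈ 0.0070005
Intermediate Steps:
x(j) = 1/(166 + j)
d = -47067/28007 (d = 3*(15689/(-28007)) = 3*(15689*(-1/28007)) = 3*(-15689/28007) = -47067/28007 ≈ -1.6805)
x(-251)/d = 1/((166 - 251)*(-47067/28007)) = -28007/47067/(-85) = -1/85*(-28007/47067) = 28007/4000695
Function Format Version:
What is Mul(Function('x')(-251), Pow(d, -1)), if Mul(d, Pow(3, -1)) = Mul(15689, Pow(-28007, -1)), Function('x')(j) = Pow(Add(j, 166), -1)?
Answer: Rational(28007, 4000695) ≈ 0.0070005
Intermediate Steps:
Function('x')(j) = Pow(Add(166, j), -1)
d = Rational(-47067, 28007) (d = Mul(3, Mul(15689, Pow(-28007, -1))) = Mul(3, Mul(15689, Rational(-1, 28007))) = Mul(3, Rational(-15689, 28007)) = Rational(-47067, 28007) ≈ -1.6805)
Mul(Function('x')(-251), Pow(d, -1)) = Mul(Pow(Add(166, -251), -1), Pow(Rational(-47067, 28007), -1)) = Mul(Pow(-85, -1), Rational(-28007, 47067)) = Mul(Rational(-1, 85), Rational(-28007, 47067)) = Rational(28007, 4000695)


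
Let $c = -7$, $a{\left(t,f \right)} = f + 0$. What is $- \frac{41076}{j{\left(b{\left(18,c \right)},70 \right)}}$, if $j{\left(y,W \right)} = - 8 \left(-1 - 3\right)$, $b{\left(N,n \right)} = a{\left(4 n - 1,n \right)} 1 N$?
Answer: $- \frac{10269}{8} \approx -1283.6$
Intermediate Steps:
$a{\left(t,f \right)} = f$
$b{\left(N,n \right)} = N n$ ($b{\left(N,n \right)} = n 1 N = n N = N n$)
$j{\left(y,W \right)} = 32$ ($j{\left(y,W \right)} = \left(-8\right) \left(-4\right) = 32$)
$- \frac{41076}{j{\left(b{\left(18,c \right)},70 \right)}} = - \frac{41076}{32} = \left(-41076\right) \frac{1}{32} = - \frac{10269}{8}$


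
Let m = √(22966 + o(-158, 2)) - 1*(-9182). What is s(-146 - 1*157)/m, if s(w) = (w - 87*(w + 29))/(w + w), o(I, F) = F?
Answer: -36016395/8512901756 + 23535*√638/8512901756 ≈ -0.0041610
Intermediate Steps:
m = 9182 + 6*√638 (m = √(22966 + 2) - 1*(-9182) = √22968 + 9182 = 6*√638 + 9182 = 9182 + 6*√638 ≈ 9333.5)
s(w) = (-2523 - 86*w)/(2*w) (s(w) = (w - 87*(29 + w))/((2*w)) = (w + (-2523 - 87*w))*(1/(2*w)) = (-2523 - 86*w)*(1/(2*w)) = (-2523 - 86*w)/(2*w))
s(-146 - 1*157)/m = (-43 - 2523/(2*(-146 - 1*157)))/(9182 + 6*√638) = (-43 - 2523/(2*(-146 - 157)))/(9182 + 6*√638) = (-43 - 2523/2/(-303))/(9182 + 6*√638) = (-43 - 2523/2*(-1/303))/(9182 + 6*√638) = (-43 + 841/202)/(9182 + 6*√638) = -7845/(202*(9182 + 6*√638))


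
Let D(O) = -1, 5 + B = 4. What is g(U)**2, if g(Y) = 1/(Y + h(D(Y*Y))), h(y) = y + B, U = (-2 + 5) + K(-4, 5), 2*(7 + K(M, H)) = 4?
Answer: 1/16 ≈ 0.062500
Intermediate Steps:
B = -1 (B = -5 + 4 = -1)
K(M, H) = -5 (K(M, H) = -7 + (1/2)*4 = -7 + 2 = -5)
U = -2 (U = (-2 + 5) - 5 = 3 - 5 = -2)
h(y) = -1 + y (h(y) = y - 1 = -1 + y)
g(Y) = 1/(-2 + Y) (g(Y) = 1/(Y + (-1 - 1)) = 1/(Y - 2) = 1/(-2 + Y))
g(U)**2 = (1/(-2 - 2))**2 = (1/(-4))**2 = (-1/4)**2 = 1/16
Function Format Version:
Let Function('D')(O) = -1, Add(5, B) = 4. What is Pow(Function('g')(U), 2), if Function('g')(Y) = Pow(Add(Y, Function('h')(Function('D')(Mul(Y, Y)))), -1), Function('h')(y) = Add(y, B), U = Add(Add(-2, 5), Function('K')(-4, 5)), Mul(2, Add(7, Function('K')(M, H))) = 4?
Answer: Rational(1, 16) ≈ 0.062500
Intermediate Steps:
B = -1 (B = Add(-5, 4) = -1)
Function('K')(M, H) = -5 (Function('K')(M, H) = Add(-7, Mul(Rational(1, 2), 4)) = Add(-7, 2) = -5)
U = -2 (U = Add(Add(-2, 5), -5) = Add(3, -5) = -2)
Function('h')(y) = Add(-1, y) (Function('h')(y) = Add(y, -1) = Add(-1, y))
Function('g')(Y) = Pow(Add(-2, Y), -1) (Function('g')(Y) = Pow(Add(Y, Add(-1, -1)), -1) = Pow(Add(Y, -2), -1) = Pow(Add(-2, Y), -1))
Pow(Function('g')(U), 2) = Pow(Pow(Add(-2, -2), -1), 2) = Pow(Pow(-4, -1), 2) = Pow(Rational(-1, 4), 2) = Rational(1, 16)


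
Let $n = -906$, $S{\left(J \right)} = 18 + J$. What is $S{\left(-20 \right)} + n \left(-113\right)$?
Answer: $102376$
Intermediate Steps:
$S{\left(-20 \right)} + n \left(-113\right) = \left(18 - 20\right) - -102378 = -2 + 102378 = 102376$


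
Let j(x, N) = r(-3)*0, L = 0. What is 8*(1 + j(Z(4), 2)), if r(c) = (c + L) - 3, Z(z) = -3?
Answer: 8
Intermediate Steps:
r(c) = -3 + c (r(c) = (c + 0) - 3 = c - 3 = -3 + c)
j(x, N) = 0 (j(x, N) = (-3 - 3)*0 = -6*0 = 0)
8*(1 + j(Z(4), 2)) = 8*(1 + 0) = 8*1 = 8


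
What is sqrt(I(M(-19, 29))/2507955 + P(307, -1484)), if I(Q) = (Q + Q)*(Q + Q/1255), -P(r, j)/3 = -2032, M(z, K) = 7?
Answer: 4*sqrt(150977385680375156838)/629496705 ≈ 78.077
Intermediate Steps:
P(r, j) = 6096 (P(r, j) = -3*(-2032) = 6096)
I(Q) = 2512*Q**2/1255 (I(Q) = (2*Q)*(Q + Q*(1/1255)) = (2*Q)*(Q + Q/1255) = (2*Q)*(1256*Q/1255) = 2512*Q**2/1255)
sqrt(I(M(-19, 29))/2507955 + P(307, -1484)) = sqrt(((2512/1255)*7**2)/2507955 + 6096) = sqrt(((2512/1255)*49)*(1/2507955) + 6096) = sqrt((123088/1255)*(1/2507955) + 6096) = sqrt(123088/3147483525 + 6096) = sqrt(19187059691488/3147483525) = 4*sqrt(150977385680375156838)/629496705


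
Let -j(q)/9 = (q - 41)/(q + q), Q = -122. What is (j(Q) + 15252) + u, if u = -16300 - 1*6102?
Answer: -1746067/244 ≈ -7156.0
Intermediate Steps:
u = -22402 (u = -16300 - 6102 = -22402)
j(q) = -9*(-41 + q)/(2*q) (j(q) = -9*(q - 41)/(q + q) = -9*(-41 + q)/(2*q))
(j(Q) + 15252) + u = ((9/2)*(41 - 1*(-122))/(-122) + 15252) - 22402 = ((9/2)*(-1/122)*(41 + 122) + 15252) - 22402 = ((9/2)*(-1/122)*163 + 15252) - 22402 = (-1467/244 + 15252) - 22402 = 3720021/244 - 22402 = -1746067/244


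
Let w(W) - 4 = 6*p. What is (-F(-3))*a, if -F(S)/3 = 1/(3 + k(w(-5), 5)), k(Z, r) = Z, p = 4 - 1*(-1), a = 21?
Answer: 63/37 ≈ 1.7027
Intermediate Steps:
p = 5 (p = 4 + 1 = 5)
w(W) = 34 (w(W) = 4 + 6*5 = 4 + 30 = 34)
F(S) = -3/37 (F(S) = -3/(3 + 34) = -3/37)
(-F(-3))*a = -1*(-3/37)*21 = (3/37)*21 = 63/37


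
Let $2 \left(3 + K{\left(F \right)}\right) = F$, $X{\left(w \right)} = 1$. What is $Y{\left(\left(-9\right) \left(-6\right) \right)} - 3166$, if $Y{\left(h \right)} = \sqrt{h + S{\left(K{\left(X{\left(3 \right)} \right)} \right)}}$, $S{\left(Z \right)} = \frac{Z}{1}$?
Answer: $-3166 + \frac{\sqrt{206}}{2} \approx -3158.8$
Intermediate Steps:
$K{\left(F \right)} = -3 + \frac{F}{2}$
$S{\left(Z \right)} = Z$ ($S{\left(Z \right)} = Z 1 = Z$)
$Y{\left(h \right)} = \sqrt{- \frac{5}{2} + h}$ ($Y{\left(h \right)} = \sqrt{h + \left(-3 + \frac{1}{2} \cdot 1\right)} = \sqrt{h + \left(-3 + \frac{1}{2}\right)} = \sqrt{h - \frac{5}{2}} = \sqrt{- \frac{5}{2} + h}$)
$Y{\left(\left(-9\right) \left(-6\right) \right)} - 3166 = \frac{\sqrt{-10 + 4 \left(\left(-9\right) \left(-6\right)\right)}}{2} - 3166 = \frac{\sqrt{-10 + 4 \cdot 54}}{2} - 3166 = \frac{\sqrt{-10 + 216}}{2} - 3166 = \frac{\sqrt{206}}{2} - 3166 = -3166 + \frac{\sqrt{206}}{2}$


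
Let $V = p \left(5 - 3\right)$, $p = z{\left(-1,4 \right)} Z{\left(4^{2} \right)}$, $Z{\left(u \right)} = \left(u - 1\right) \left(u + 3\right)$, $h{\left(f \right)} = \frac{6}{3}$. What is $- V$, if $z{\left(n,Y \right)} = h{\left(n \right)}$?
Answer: $-1140$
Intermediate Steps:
$h{\left(f \right)} = 2$ ($h{\left(f \right)} = 6 \cdot \frac{1}{3} = 2$)
$z{\left(n,Y \right)} = 2$
$Z{\left(u \right)} = \left(-1 + u\right) \left(3 + u\right)$
$p = 570$ ($p = 2 \left(-3 + \left(4^{2}\right)^{2} + 2 \cdot 4^{2}\right) = 2 \left(-3 + 16^{2} + 2 \cdot 16\right) = 2 \left(-3 + 256 + 32\right) = 2 \cdot 285 = 570$)
$V = 1140$ ($V = 570 \left(5 - 3\right) = 570 \cdot 2 = 1140$)
$- V = \left(-1\right) 1140 = -1140$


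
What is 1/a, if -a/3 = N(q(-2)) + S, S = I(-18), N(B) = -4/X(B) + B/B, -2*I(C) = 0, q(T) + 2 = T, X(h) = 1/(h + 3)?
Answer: -1/15 ≈ -0.066667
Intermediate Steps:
X(h) = 1/(3 + h)
q(T) = -2 + T
I(C) = 0 (I(C) = -½*0 = 0)
N(B) = -11 - 4*B (N(B) = -(12 + 4*B) + B/B = -4*(3 + B) + 1 = (-12 - 4*B) + 1 = -11 - 4*B)
S = 0
a = -15 (a = -3*((-11 - 4*(-2 - 2)) + 0) = -3*((-11 - 4*(-4)) + 0) = -3*((-11 + 16) + 0) = -3*(5 + 0) = -3*5 = -15)
1/a = 1/(-15) = -1/15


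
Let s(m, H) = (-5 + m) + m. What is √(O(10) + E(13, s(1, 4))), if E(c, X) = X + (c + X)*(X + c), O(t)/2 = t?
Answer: 3*√13 ≈ 10.817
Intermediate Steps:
O(t) = 2*t
s(m, H) = -5 + 2*m
E(c, X) = X + (X + c)² (E(c, X) = X + (X + c)*(X + c) = X + (X + c)²)
√(O(10) + E(13, s(1, 4))) = √(2*10 + ((-5 + 2*1) + ((-5 + 2*1) + 13)²)) = √(20 + ((-5 + 2) + ((-5 + 2) + 13)²)) = √(20 + (-3 + (-3 + 13)²)) = √(20 + (-3 + 10²)) = √(20 + (-3 + 100)) = √(20 + 97) = √117 = 3*√13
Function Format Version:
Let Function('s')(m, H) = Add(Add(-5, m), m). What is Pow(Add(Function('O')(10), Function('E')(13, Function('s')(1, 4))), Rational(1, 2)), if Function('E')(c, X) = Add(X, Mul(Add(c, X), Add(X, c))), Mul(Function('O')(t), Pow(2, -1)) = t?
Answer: Mul(3, Pow(13, Rational(1, 2))) ≈ 10.817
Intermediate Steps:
Function('O')(t) = Mul(2, t)
Function('s')(m, H) = Add(-5, Mul(2, m))
Function('E')(c, X) = Add(X, Pow(Add(X, c), 2)) (Function('E')(c, X) = Add(X, Mul(Add(X, c), Add(X, c))) = Add(X, Pow(Add(X, c), 2)))
Pow(Add(Function('O')(10), Function('E')(13, Function('s')(1, 4))), Rational(1, 2)) = Pow(Add(Mul(2, 10), Add(Add(-5, Mul(2, 1)), Pow(Add(Add(-5, Mul(2, 1)), 13), 2))), Rational(1, 2)) = Pow(Add(20, Add(Add(-5, 2), Pow(Add(Add(-5, 2), 13), 2))), Rational(1, 2)) = Pow(Add(20, Add(-3, Pow(Add(-3, 13), 2))), Rational(1, 2)) = Pow(Add(20, Add(-3, Pow(10, 2))), Rational(1, 2)) = Pow(Add(20, Add(-3, 100)), Rational(1, 2)) = Pow(Add(20, 97), Rational(1, 2)) = Pow(117, Rational(1, 2)) = Mul(3, Pow(13, Rational(1, 2)))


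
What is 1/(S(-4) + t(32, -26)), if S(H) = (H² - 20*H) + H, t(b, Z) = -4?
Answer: 1/88 ≈ 0.011364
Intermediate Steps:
S(H) = H² - 19*H
1/(S(-4) + t(32, -26)) = 1/(-4*(-19 - 4) - 4) = 1/(-4*(-23) - 4) = 1/(92 - 4) = 1/88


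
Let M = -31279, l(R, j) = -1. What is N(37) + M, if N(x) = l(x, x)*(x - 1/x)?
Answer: -1158691/37 ≈ -31316.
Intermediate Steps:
N(x) = 1/x - x (N(x) = -(x - 1/x) = 1/x - x)
N(37) + M = (1/37 - 1*37) - 31279 = (1/37 - 37) - 31279 = -1368/37 - 31279 = -1158691/37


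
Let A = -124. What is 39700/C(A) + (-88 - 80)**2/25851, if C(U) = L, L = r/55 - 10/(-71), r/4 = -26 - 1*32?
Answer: -95409342166/9799991 ≈ -9735.7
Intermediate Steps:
r = -232 (r = 4*(-26 - 1*32) = 4*(-26 - 32) = 4*(-58) = -232)
L = -15922/3905 (L = -232/55 - 10/(-71) = -232*1/55 - 10*(-1/71) = -232/55 + 10/71 = -15922/3905 ≈ -4.0773)
C(U) = -15922/3905
39700/C(A) + (-88 - 80)**2/25851 = 39700/(-15922/3905) + (-88 - 80)**2/25851 = 39700*(-3905/15922) + (-168)**2*(1/25851) = -77514250/7961 + 28224*(1/25851) = -77514250/7961 + 1344/1231 = -95409342166/9799991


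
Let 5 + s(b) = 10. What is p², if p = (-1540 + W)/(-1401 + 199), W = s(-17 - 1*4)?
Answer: 2356225/1444804 ≈ 1.6308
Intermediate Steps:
s(b) = 5 (s(b) = -5 + 10 = 5)
W = 5
p = 1535/1202 (p = (-1540 + 5)/(-1401 + 199) = -1535/(-1202) = -1535*(-1/1202) = 1535/1202 ≈ 1.2770)
p² = (1535/1202)² = 2356225/1444804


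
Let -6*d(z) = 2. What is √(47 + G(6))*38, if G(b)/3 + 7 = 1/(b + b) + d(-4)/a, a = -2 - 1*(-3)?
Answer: 19*√101 ≈ 190.95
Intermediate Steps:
a = 1 (a = -2 + 3 = 1)
d(z) = -⅓ (d(z) = -⅙*2 = -⅓)
G(b) = -22 + 3/(2*b) (G(b) = -21 + 3*(1/(b + b) - ⅓/1) = -21 + 3*(1/(2*b) - ⅓*1) = -21 + 3*(1*(1/(2*b)) - ⅓) = -21 + 3*(1/(2*b) - ⅓) = -21 + 3*(-⅓ + 1/(2*b)) = -21 + (-1 + 3/(2*b)) = -22 + 3/(2*b))
√(47 + G(6))*38 = √(47 + (-22 + (3/2)/6))*38 = √(47 + (-22 + (3/2)*(⅙)))*38 = √(47 + (-22 + ¼))*38 = √(47 - 87/4)*38 = √(101/4)*38 = (√101/2)*38 = 19*√101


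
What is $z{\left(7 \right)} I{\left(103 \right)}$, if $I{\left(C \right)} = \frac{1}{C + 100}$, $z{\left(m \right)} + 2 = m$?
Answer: $\frac{5}{203} \approx 0.024631$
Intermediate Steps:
$z{\left(m \right)} = -2 + m$
$I{\left(C \right)} = \frac{1}{100 + C}$
$z{\left(7 \right)} I{\left(103 \right)} = \frac{-2 + 7}{100 + 103} = \frac{5}{203}$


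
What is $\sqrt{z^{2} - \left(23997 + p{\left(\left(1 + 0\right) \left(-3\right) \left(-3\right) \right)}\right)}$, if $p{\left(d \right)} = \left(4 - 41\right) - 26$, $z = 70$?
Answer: $i \sqrt{19034} \approx 137.96 i$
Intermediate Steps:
$p{\left(d \right)} = -63$ ($p{\left(d \right)} = -37 - 26 = -63$)
$\sqrt{z^{2} - \left(23997 + p{\left(\left(1 + 0\right) \left(-3\right) \left(-3\right) \right)}\right)} = \sqrt{70^{2} - 23934} = \sqrt{4900 + \left(-23997 + 63\right)} = \sqrt{4900 - 23934} = \sqrt{-19034} = i \sqrt{19034}$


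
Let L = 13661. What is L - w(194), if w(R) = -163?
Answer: 13824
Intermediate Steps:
L - w(194) = 13661 - 1*(-163) = 13661 + 163 = 13824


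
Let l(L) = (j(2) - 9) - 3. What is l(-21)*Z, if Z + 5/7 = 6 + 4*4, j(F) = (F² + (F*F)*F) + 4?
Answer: 596/7 ≈ 85.143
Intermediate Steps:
j(F) = 4 + F² + F³ (j(F) = (F² + F²*F) + 4 = (F² + F³) + 4 = 4 + F² + F³)
Z = 149/7 (Z = -5/7 + (6 + 4*4) = -5/7 + (6 + 16) = -5/7 + 22 = 149/7 ≈ 21.286)
l(L) = 4 (l(L) = ((4 + 2² + 2³) - 9) - 3 = ((4 + 4 + 8) - 9) - 3 = (16 - 9) - 3 = 7 - 3 = 4)
l(-21)*Z = 4*(149/7) = 596/7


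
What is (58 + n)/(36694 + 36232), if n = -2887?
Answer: -2829/72926 ≈ -0.038793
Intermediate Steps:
(58 + n)/(36694 + 36232) = (58 - 2887)/(36694 + 36232) = -2829/72926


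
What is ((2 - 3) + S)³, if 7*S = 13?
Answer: 216/343 ≈ 0.62974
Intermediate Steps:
S = 13/7 (S = (⅐)*13 = 13/7 ≈ 1.8571)
((2 - 3) + S)³ = ((2 - 3) + 13/7)³ = (-1 + 13/7)³ = (6/7)³ = 216/343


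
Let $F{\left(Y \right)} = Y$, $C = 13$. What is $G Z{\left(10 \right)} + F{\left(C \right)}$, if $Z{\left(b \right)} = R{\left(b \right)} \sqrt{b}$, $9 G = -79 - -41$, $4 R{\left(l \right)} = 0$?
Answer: $13$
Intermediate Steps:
$R{\left(l \right)} = 0$ ($R{\left(l \right)} = \frac{1}{4} \cdot 0 = 0$)
$G = - \frac{38}{9}$ ($G = \frac{-79 - -41}{9} = \frac{-79 + 41}{9} = \frac{1}{9} \left(-38\right) = - \frac{38}{9} \approx -4.2222$)
$Z{\left(b \right)} = 0$ ($Z{\left(b \right)} = 0 \sqrt{b} = 0$)
$G Z{\left(10 \right)} + F{\left(C \right)} = \left(- \frac{38}{9}\right) 0 + 13 = 0 + 13 = 13$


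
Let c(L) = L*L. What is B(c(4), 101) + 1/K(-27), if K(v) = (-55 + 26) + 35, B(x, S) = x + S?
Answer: 703/6 ≈ 117.17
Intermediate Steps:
c(L) = L²
B(x, S) = S + x
K(v) = 6 (K(v) = -29 + 35 = 6)
B(c(4), 101) + 1/K(-27) = (101 + 4²) + 1/6 = (101 + 16) + ⅙ = 117 + ⅙ = 703/6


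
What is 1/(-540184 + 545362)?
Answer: 1/5178 ≈ 0.00019312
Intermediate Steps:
1/(-540184 + 545362) = 1/5178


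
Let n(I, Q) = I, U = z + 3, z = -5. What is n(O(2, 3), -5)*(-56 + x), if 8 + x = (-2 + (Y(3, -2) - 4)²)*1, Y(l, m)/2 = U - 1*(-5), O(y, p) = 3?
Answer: -186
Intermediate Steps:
U = -2 (U = -5 + 3 = -2)
Y(l, m) = 6 (Y(l, m) = 2*(-2 - 1*(-5)) = 2*(-2 + 5) = 2*3 = 6)
x = -6 (x = -8 + (-2 + (6 - 4)²)*1 = -8 + (-2 + 2²)*1 = -8 + (-2 + 4)*1 = -8 + 2*1 = -8 + 2 = -6)
n(O(2, 3), -5)*(-56 + x) = 3*(-56 - 6) = 3*(-62) = -186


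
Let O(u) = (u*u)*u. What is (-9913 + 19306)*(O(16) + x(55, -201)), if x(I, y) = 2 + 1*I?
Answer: 39009129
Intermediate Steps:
x(I, y) = 2 + I
O(u) = u³ (O(u) = u²*u = u³)
(-9913 + 19306)*(O(16) + x(55, -201)) = (-9913 + 19306)*(16³ + (2 + 55)) = 9393*(4096 + 57) = 9393*4153 = 39009129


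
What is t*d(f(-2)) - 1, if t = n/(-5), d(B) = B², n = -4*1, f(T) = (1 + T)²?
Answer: -⅕ ≈ -0.20000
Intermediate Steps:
n = -4
t = ⅘ (t = -4/(-5) = -⅕*(-4) = ⅘ ≈ 0.80000)
t*d(f(-2)) - 1 = 4*((1 - 2)²)²/5 - 1 = 4*((-1)²)²/5 - 1 = (⅘)*1² - 1 = (⅘)*1 - 1 = ⅘ - 1 = -⅕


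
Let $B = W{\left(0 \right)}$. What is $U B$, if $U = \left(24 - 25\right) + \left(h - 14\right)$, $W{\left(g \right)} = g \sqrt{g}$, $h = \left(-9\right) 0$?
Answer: $0$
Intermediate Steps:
$h = 0$
$W{\left(g \right)} = g^{\frac{3}{2}}$
$U = -15$ ($U = \left(24 - 25\right) + \left(0 - 14\right) = -1 - 14 = -15$)
$B = 0$ ($B = 0^{\frac{3}{2}} = 0$)
$U B = \left(-15\right) 0 = 0$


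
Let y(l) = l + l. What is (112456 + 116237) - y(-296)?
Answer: 229285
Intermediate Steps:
y(l) = 2*l
(112456 + 116237) - y(-296) = (112456 + 116237) - 2*(-296) = 228693 - 1*(-592) = 228693 + 592 = 229285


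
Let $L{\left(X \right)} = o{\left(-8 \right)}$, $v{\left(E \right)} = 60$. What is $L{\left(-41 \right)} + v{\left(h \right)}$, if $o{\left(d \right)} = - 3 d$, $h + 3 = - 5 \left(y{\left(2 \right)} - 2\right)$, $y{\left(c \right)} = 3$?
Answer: $84$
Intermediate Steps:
$h = -8$ ($h = -3 - 5 \left(3 - 2\right) = -3 - 5 = -8$)
$L{\left(X \right)} = 24$ ($L{\left(X \right)} = \left(-3\right) \left(-8\right) = 24$)
$L{\left(-41 \right)} + v{\left(h \right)} = 24 + 60 = 84$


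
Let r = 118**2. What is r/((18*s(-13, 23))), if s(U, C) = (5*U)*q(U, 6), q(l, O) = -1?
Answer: 6962/585 ≈ 11.901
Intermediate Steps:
r = 13924
s(U, C) = -5*U (s(U, C) = (5*U)*(-1) = -5*U)
r/((18*s(-13, 23))) = 13924/((18*(-5*(-13)))) = 13924/((18*65)) = 13924/1170 = 13924*(1/1170) = 6962/585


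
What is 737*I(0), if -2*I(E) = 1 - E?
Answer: -737/2 ≈ -368.50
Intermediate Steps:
I(E) = -½ + E/2 (I(E) = -(1 - E)/2 = -½ + E/2)
737*I(0) = 737*(-½ + (½)*0) = 737*(-½ + 0) = 737*(-½) = -737/2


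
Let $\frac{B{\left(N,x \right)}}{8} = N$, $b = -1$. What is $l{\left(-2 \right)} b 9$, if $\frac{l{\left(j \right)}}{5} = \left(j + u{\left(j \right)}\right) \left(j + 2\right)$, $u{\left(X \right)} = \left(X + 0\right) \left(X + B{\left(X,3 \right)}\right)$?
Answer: $0$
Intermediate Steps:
$B{\left(N,x \right)} = 8 N$
$u{\left(X \right)} = 9 X^{2}$ ($u{\left(X \right)} = \left(X + 0\right) \left(X + 8 X\right) = X 9 X = 9 X^{2}$)
$l{\left(j \right)} = 5 \left(2 + j\right) \left(j + 9 j^{2}\right)$ ($l{\left(j \right)} = 5 \left(j + 9 j^{2}\right) \left(j + 2\right) = 5 \left(j + 9 j^{2}\right) \left(2 + j\right) = 5 \left(2 + j\right) \left(j + 9 j^{2}\right)$)
$l{\left(-2 \right)} b 9 = 5 \left(-2\right) \left(2 + 9 \left(-2\right)^{2} + 19 \left(-2\right)\right) \left(-1\right) 9 = 5 \left(-2\right) \left(2 + 9 \cdot 4 - 38\right) \left(-1\right) 9 = 5 \left(-2\right) \left(2 + 36 - 38\right) \left(-1\right) 9 = 5 \left(-2\right) 0 \left(-1\right) 9 = 0 \left(-1\right) 9 = 0 \cdot 9 = 0$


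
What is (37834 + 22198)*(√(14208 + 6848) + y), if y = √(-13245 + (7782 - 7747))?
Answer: 480256*√329 + 60032*I*√13210 ≈ 8.7111e+6 + 6.8998e+6*I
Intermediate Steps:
y = I*√13210 (y = √(-13245 + 35) = √(-13210) = I*√13210 ≈ 114.93*I)
(37834 + 22198)*(√(14208 + 6848) + y) = (37834 + 22198)*(√(14208 + 6848) + I*√13210) = 60032*(√21056 + I*√13210) = 60032*(8*√329 + I*√13210) = 480256*√329 + 60032*I*√13210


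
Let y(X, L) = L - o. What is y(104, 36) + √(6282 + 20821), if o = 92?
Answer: -56 + √27103 ≈ 108.63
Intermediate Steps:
y(X, L) = -92 + L (y(X, L) = L - 1*92 = L - 92 = -92 + L)
y(104, 36) + √(6282 + 20821) = (-92 + 36) + √(6282 + 20821) = -56 + √27103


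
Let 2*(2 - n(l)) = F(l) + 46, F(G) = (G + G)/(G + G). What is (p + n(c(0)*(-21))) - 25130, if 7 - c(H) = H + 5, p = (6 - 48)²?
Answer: -46775/2 ≈ -23388.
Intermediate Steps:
p = 1764 (p = (-42)² = 1764)
c(H) = 2 - H (c(H) = 7 - (H + 5) = 7 - (5 + H) = 7 + (-5 - H) = 2 - H)
F(G) = 1 (F(G) = (2*G)/((2*G)) = (2*G)*(1/(2*G)) = 1)
n(l) = -43/2 (n(l) = 2 - (1 + 46)/2 = 2 - ½*47 = 2 - 47/2 = -43/2)
(p + n(c(0)*(-21))) - 25130 = (1764 - 43/2) - 25130 = 3485/2 - 25130 = -46775/2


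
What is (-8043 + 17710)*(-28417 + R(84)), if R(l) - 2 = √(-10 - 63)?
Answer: -274687805 + 9667*I*√73 ≈ -2.7469e+8 + 82595.0*I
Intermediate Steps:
R(l) = 2 + I*√73 (R(l) = 2 + √(-10 - 63) = 2 + √(-73) = 2 + I*√73)
(-8043 + 17710)*(-28417 + R(84)) = (-8043 + 17710)*(-28417 + (2 + I*√73)) = 9667*(-28415 + I*√73) = -274687805 + 9667*I*√73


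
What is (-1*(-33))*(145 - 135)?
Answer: 330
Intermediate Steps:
(-1*(-33))*(145 - 135) = 33*10 = 330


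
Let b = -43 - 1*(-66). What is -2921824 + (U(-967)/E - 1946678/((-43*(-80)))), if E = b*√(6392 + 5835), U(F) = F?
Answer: -5026510619/1720 - 967*√12227/281221 ≈ -2.9224e+6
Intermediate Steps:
b = 23 (b = -43 + 66 = 23)
E = 23*√12227 (E = 23*√(6392 + 5835) = 23*√12227 ≈ 2543.2)
-2921824 + (U(-967)/E - 1946678/((-43*(-80)))) = -2921824 + (-967*√12227/281221 - 1946678/((-43*(-80)))) = -2921824 + (-967*√12227/281221 - 1946678/3440) = -2921824 + (-967*√12227/281221 - 1946678*1/3440) = -2921824 + (-967*√12227/281221 - 973339/1720) = -2921824 + (-973339/1720 - 967*√12227/281221) = -5026510619/1720 - 967*√12227/281221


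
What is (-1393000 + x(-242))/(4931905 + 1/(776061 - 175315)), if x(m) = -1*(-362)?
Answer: -64355515996/227909400087 ≈ -0.28237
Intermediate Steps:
x(m) = 362
(-1393000 + x(-242))/(4931905 + 1/(776061 - 175315)) = (-1393000 + 362)/(4931905 + 1/(776061 - 175315)) = -1392638/(4931905 + 1/600746) = -1392638/2962822201131/600746 = -1392638*600746/2962822201131 = -64355515996/227909400087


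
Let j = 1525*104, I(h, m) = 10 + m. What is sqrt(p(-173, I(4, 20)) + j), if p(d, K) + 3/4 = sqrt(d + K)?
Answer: sqrt(634397 + 4*I*sqrt(143))/2 ≈ 398.25 + 0.015014*I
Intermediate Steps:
j = 158600
p(d, K) = -3/4 + sqrt(K + d) (p(d, K) = -3/4 + sqrt(d + K) = -3/4 + sqrt(K + d))
sqrt(p(-173, I(4, 20)) + j) = sqrt((-3/4 + sqrt((10 + 20) - 173)) + 158600) = sqrt((-3/4 + sqrt(30 - 173)) + 158600) = sqrt((-3/4 + sqrt(-143)) + 158600) = sqrt((-3/4 + I*sqrt(143)) + 158600) = sqrt(634397/4 + I*sqrt(143))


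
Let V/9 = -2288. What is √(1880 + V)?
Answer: 2*I*√4678 ≈ 136.79*I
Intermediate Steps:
V = -20592 (V = 9*(-2288) = -20592)
√(1880 + V) = √(1880 - 20592) = √(-18712) = 2*I*√4678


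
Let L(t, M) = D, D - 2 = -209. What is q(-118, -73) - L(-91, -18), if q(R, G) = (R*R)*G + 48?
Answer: -1016197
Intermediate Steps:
D = -207 (D = 2 - 209 = -207)
q(R, G) = 48 + G*R**2 (q(R, G) = R**2*G + 48 = G*R**2 + 48 = 48 + G*R**2)
L(t, M) = -207
q(-118, -73) - L(-91, -18) = (48 - 73*(-118)**2) - 1*(-207) = (48 - 73*13924) + 207 = (48 - 1016452) + 207 = -1016404 + 207 = -1016197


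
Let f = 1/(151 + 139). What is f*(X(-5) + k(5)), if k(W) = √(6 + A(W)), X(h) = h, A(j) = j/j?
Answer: -1/58 + √7/290 ≈ -0.0081181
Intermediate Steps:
A(j) = 1
k(W) = √7 (k(W) = √(6 + 1) = √7)
f = 1/290 ≈ 0.0034483
f*(X(-5) + k(5)) = (-5 + √7)/290 = -1/58 + √7/290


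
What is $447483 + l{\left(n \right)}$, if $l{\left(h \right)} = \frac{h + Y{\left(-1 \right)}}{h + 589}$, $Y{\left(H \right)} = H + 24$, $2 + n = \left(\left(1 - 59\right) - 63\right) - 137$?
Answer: $\frac{147221670}{329} \approx 4.4748 \cdot 10^{5}$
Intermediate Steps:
$n = -260$ ($n = -2 + \left(\left(\left(1 - 59\right) - 63\right) - 137\right) = -2 - 258 = -260$)
$Y{\left(H \right)} = 24 + H$
$l{\left(h \right)} = \frac{23 + h}{589 + h}$ ($l{\left(h \right)} = \frac{h + \left(24 - 1\right)}{h + 589} = \frac{h + 23}{589 + h} = \frac{23 + h}{589 + h}$)
$447483 + l{\left(n \right)} = 447483 + \frac{23 - 260}{589 - 260} = 447483 + \frac{1}{329} \left(-237\right) = 447483 - \frac{237}{329} = \frac{147221670}{329}$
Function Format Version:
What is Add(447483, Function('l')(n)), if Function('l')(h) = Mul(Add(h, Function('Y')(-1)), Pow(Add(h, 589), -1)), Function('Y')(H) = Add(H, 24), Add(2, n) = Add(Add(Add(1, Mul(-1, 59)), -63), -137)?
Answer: Rational(147221670, 329) ≈ 4.4748e+5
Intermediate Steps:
n = -260 (n = Add(-2, Add(Add(Add(1, Mul(-1, 59)), -63), -137)) = Add(-2, Add(Add(Add(1, -59), -63), -137)) = Add(-2, Add(Add(-58, -63), -137)) = Add(-2, Add(-121, -137)) = Add(-2, -258) = -260)
Function('Y')(H) = Add(24, H)
Function('l')(h) = Mul(Pow(Add(589, h), -1), Add(23, h)) (Function('l')(h) = Mul(Add(h, Add(24, -1)), Pow(Add(h, 589), -1)) = Mul(Add(h, 23), Pow(Add(589, h), -1)) = Mul(Add(23, h), Pow(Add(589, h), -1)) = Mul(Pow(Add(589, h), -1), Add(23, h)))
Add(447483, Function('l')(n)) = Add(447483, Mul(Pow(Add(589, -260), -1), Add(23, -260))) = Add(447483, Mul(Pow(329, -1), -237)) = Add(447483, Mul(Rational(1, 329), -237)) = Add(447483, Rational(-237, 329)) = Rational(147221670, 329)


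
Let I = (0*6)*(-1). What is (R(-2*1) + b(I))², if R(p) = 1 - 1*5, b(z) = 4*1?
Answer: 0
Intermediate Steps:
I = 0 (I = 0*(-1) = 0)
b(z) = 4
R(p) = -4 (R(p) = 1 - 5 = -4)
(R(-2*1) + b(I))² = (-4 + 4)² = 0² = 0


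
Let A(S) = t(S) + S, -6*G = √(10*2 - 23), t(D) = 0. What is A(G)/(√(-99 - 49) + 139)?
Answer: -√3/(-834*I + 12*√37) ≈ -0.00018038 - 0.002061*I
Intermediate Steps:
G = -I*√3/6 (G = -√(10*2 - 23)/6 = -√(20 - 23)/6 = -I*√3/6 ≈ -0.28868*I)
A(S) = S (A(S) = 0 + S = S)
A(G)/(√(-99 - 49) + 139) = (-I*√3/6)/(√(-99 - 49) + 139) = (-I*√3/6)/(√(-148) + 139) = (-I*√3/6)/(2*I*√37 + 139) = (-I*√3/6)/(139 + 2*I*√37) = -I*√3/(6*(139 + 2*I*√37))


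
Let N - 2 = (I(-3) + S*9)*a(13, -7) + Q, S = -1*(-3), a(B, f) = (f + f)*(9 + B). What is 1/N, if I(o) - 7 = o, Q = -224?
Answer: -1/9770 ≈ -0.00010235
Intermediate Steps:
I(o) = 7 + o
a(B, f) = 2*f*(9 + B) (a(B, f) = (2*f)*(9 + B) = 2*f*(9 + B))
S = 3
N = -9770 (N = 2 + (((7 - 3) + 3*9)*(2*(-7)*(9 + 13)) - 224) = 2 + ((4 + 27)*(2*(-7)*22) - 224) = 2 + (31*(-308) - 224) = 2 + (-9548 - 224) = 2 - 9772 = -9770)
1/N = 1/(-9770) = -1/9770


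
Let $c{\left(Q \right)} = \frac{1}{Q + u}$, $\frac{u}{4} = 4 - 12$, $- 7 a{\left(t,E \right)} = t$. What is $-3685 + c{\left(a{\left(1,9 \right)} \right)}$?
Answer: $- \frac{829132}{225} \approx -3685.0$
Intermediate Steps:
$a{\left(t,E \right)} = - \frac{t}{7}$
$u = -32$ ($u = 4 \left(4 - 12\right) = 4 \left(-8\right) = -32$)
$c{\left(Q \right)} = \frac{1}{-32 + Q}$ ($c{\left(Q \right)} = \frac{1}{Q - 32} = \frac{1}{-32 + Q}$)
$-3685 + c{\left(a{\left(1,9 \right)} \right)} = -3685 + \frac{1}{-32 - \frac{1}{7}} = -3685 + \frac{1}{- \frac{225}{7}} = -3685 - \frac{7}{225} = - \frac{829132}{225}$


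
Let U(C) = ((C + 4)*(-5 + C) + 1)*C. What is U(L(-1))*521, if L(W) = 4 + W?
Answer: -20319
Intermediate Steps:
U(C) = C*(1 + (-5 + C)*(4 + C)) (U(C) = ((4 + C)*(-5 + C) + 1)*C = ((-5 + C)*(4 + C) + 1)*C = (1 + (-5 + C)*(4 + C))*C = C*(1 + (-5 + C)*(4 + C)))
U(L(-1))*521 = ((4 - 1)*(-19 + (4 - 1)² - (4 - 1)))*521 = (3*(-19 + 3² - 1*3))*521 = (3*(-19 + 9 - 3))*521 = (3*(-13))*521 = -39*521 = -20319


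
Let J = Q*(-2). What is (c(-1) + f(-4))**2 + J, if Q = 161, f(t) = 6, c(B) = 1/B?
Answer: -297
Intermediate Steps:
c(B) = 1/B
J = -322 (J = 161*(-2) = -322)
(c(-1) + f(-4))**2 + J = (1/(-1) + 6)**2 - 322 = (-1 + 6)**2 - 322 = 5**2 - 322 = 25 - 322 = -297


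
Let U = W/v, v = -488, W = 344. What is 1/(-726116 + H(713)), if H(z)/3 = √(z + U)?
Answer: -22146538/16080955390883 - 15*√106018/32161910781766 ≈ -1.3773e-6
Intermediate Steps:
U = -43/61 (U = 344/(-488) = 344*(-1/488) = -43/61 ≈ -0.70492)
H(z) = 3*√(-43/61 + z) (H(z) = 3*√(z - 43/61) = 3*√(-43/61 + z))
1/(-726116 + H(713)) = 1/(-726116 + 3*√(-2623 + 3721*713)/61) = 1/(-726116 + 3*√(-2623 + 2653073)/61) = 1/(-726116 + 3*√2650450/61) = 1/(-726116 + 3*(5*√106018)/61) = 1/(-726116 + 15*√106018/61)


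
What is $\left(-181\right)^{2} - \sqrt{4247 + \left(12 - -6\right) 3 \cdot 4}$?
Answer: $32761 - \sqrt{4463} \approx 32694.0$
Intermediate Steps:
$\left(-181\right)^{2} - \sqrt{4247 + \left(12 - -6\right) 3 \cdot 4} = 32761 - \sqrt{4247 + \left(12 + 6\right) 3 \cdot 4} = 32761 - \sqrt{4247 + 18 \cdot 3 \cdot 4} = 32761 - \sqrt{4247 + 54 \cdot 4} = 32761 - \sqrt{4247 + 216} = 32761 - \sqrt{4463}$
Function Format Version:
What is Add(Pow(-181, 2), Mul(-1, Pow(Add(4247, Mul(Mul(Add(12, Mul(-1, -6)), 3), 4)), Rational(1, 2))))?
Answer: Add(32761, Mul(-1, Pow(4463, Rational(1, 2)))) ≈ 32694.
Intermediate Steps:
Add(Pow(-181, 2), Mul(-1, Pow(Add(4247, Mul(Mul(Add(12, Mul(-1, -6)), 3), 4)), Rational(1, 2)))) = Add(32761, Mul(-1, Pow(Add(4247, Mul(Mul(Add(12, 6), 3), 4)), Rational(1, 2)))) = Add(32761, Mul(-1, Pow(Add(4247, Mul(Mul(18, 3), 4)), Rational(1, 2)))) = Add(32761, Mul(-1, Pow(Add(4247, Mul(54, 4)), Rational(1, 2)))) = Add(32761, Mul(-1, Pow(Add(4247, 216), Rational(1, 2)))) = Add(32761, Mul(-1, Pow(4463, Rational(1, 2))))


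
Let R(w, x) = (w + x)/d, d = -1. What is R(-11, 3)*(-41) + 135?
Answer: -193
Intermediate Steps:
R(w, x) = -w - x (R(w, x) = (w + x)/(-1) = (w + x)*(-1) = -w - x)
R(-11, 3)*(-41) + 135 = (-1*(-11) - 1*3)*(-41) + 135 = (11 - 3)*(-41) + 135 = 8*(-41) + 135 = -328 + 135 = -193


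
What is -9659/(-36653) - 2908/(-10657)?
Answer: 209522887/390611021 ≈ 0.53640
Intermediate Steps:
-9659/(-36653) - 2908/(-10657) = -9659*(-1/36653) - 2908*(-1/10657) = 9659/36653 + 2908/10657 = 209522887/390611021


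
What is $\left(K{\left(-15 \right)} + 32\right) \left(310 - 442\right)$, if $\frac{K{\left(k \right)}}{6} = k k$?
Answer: $-182424$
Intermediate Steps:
$K{\left(k \right)} = 6 k^{2}$ ($K{\left(k \right)} = 6 k k = 6 k^{2}$)
$\left(K{\left(-15 \right)} + 32\right) \left(310 - 442\right) = \left(6 \left(-15\right)^{2} + 32\right) \left(310 - 442\right) = \left(6 \cdot 225 + 32\right) \left(-132\right) = \left(1350 + 32\right) \left(-132\right) = 1382 \left(-132\right) = -182424$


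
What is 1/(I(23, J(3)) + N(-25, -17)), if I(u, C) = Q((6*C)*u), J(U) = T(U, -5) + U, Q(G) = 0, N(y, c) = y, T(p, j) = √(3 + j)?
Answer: -1/25 ≈ -0.040000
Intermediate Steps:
J(U) = U + I*√2 (J(U) = √(3 - 5) + U = √(-2) + U = I*√2 + U = U + I*√2)
I(u, C) = 0
1/(I(23, J(3)) + N(-25, -17)) = 1/(0 - 25) = 1/(-25) = -1/25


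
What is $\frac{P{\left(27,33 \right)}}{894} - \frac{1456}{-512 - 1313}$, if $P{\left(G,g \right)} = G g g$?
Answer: $\frac{18320713}{543850} \approx 33.687$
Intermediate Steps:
$P{\left(G,g \right)} = G g^{2}$
$\frac{P{\left(27,33 \right)}}{894} - \frac{1456}{-512 - 1313} = \frac{27 \cdot 33^{2}}{894} - \frac{1456}{-512 - 1313} = 27 \cdot 1089 \cdot \frac{1}{894} - \frac{1456}{-1825} = 29403 \cdot \frac{1}{894} - - \frac{1456}{1825} = \frac{9801}{298} + \frac{1456}{1825} = \frac{18320713}{543850}$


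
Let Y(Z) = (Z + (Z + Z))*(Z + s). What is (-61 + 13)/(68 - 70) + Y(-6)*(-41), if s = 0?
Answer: -4404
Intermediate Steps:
Y(Z) = 3*Z² (Y(Z) = (Z + (Z + Z))*(Z + 0) = (Z + 2*Z)*Z = (3*Z)*Z = 3*Z²)
(-61 + 13)/(68 - 70) + Y(-6)*(-41) = (-61 + 13)/(68 - 70) + (3*(-6)²)*(-41) = -48/(-2) + (3*36)*(-41) = -48*(-½) + 108*(-41) = 24 - 4428 = -4404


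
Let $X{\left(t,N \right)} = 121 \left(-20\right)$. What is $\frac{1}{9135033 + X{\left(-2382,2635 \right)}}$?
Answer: $\frac{1}{9132613} \approx 1.095 \cdot 10^{-7}$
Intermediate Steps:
$X{\left(t,N \right)} = -2420$
$\frac{1}{9135033 + X{\left(-2382,2635 \right)}} = \frac{1}{9135033 - 2420} = \frac{1}{9132613}$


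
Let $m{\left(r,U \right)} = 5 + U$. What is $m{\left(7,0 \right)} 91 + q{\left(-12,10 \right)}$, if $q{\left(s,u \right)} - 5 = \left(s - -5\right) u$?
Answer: $390$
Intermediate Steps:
$q{\left(s,u \right)} = 5 + u \left(5 + s\right)$ ($q{\left(s,u \right)} = 5 + \left(s - -5\right) u = 5 + \left(s + 5\right) u = 5 + \left(5 + s\right) u = 5 + u \left(5 + s\right)$)
$m{\left(7,0 \right)} 91 + q{\left(-12,10 \right)} = \left(5 + 0\right) 91 + \left(5 + 5 \cdot 10 - 120\right) = 5 \cdot 91 + \left(5 + 50 - 120\right) = 455 - 65 = 390$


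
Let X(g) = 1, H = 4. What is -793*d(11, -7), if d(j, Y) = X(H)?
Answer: -793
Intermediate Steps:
d(j, Y) = 1
-793*d(11, -7) = -793*1 = -793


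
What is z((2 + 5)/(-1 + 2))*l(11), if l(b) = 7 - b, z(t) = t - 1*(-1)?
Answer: -32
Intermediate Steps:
z(t) = 1 + t (z(t) = t + 1 = 1 + t)
z((2 + 5)/(-1 + 2))*l(11) = (1 + (2 + 5)/(-1 + 2))*(7 - 1*11) = (1 + 7/1)*(7 - 11) = (1 + 7*1)*(-4) = (1 + 7)*(-4) = 8*(-4) = -32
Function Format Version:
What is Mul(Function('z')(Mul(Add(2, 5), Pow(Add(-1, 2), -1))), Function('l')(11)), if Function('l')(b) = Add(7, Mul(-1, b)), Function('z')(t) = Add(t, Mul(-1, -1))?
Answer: -32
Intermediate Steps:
Function('z')(t) = Add(1, t) (Function('z')(t) = Add(t, 1) = Add(1, t))
Mul(Function('z')(Mul(Add(2, 5), Pow(Add(-1, 2), -1))), Function('l')(11)) = Mul(Add(1, Mul(Add(2, 5), Pow(Add(-1, 2), -1))), Add(7, Mul(-1, 11))) = Mul(Add(1, Mul(7, Pow(1, -1))), Add(7, -11)) = Mul(Add(1, Mul(7, 1)), -4) = Mul(Add(1, 7), -4) = Mul(8, -4) = -32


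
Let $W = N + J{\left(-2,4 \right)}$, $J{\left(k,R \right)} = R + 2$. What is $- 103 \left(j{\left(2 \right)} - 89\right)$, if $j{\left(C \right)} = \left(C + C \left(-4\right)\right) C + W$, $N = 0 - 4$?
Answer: $10197$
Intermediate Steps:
$J{\left(k,R \right)} = 2 + R$
$N = -4$ ($N = 0 - 4 = -4$)
$W = 2$ ($W = -4 + \left(2 + 4\right) = -4 + 6 = 2$)
$j{\left(C \right)} = 2 - 3 C^{2}$ ($j{\left(C \right)} = \left(C + C \left(-4\right)\right) C + 2 = \left(C - 4 C\right) C + 2 = - 3 C C + 2 = - 3 C^{2} + 2 = 2 - 3 C^{2}$)
$- 103 \left(j{\left(2 \right)} - 89\right) = - 103 \left(\left(2 - 3 \cdot 2^{2}\right) - 89\right) = - 103 \left(\left(2 - 12\right) - 89\right) = - 103 \left(-10 - 89\right) = \left(-103\right) \left(-99\right) = 10197$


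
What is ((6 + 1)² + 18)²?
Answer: 4489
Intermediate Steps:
((6 + 1)² + 18)² = (7² + 18)² = (49 + 18)² = 67² = 4489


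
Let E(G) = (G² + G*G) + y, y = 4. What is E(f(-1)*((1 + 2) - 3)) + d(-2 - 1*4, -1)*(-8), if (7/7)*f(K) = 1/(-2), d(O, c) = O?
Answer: 52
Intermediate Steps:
f(K) = -½ (f(K) = 1/(-2) = 1*(-½) = -½)
E(G) = 4 + 2*G² (E(G) = (G² + G*G) + 4 = (G² + G²) + 4 = 2*G² + 4 = 4 + 2*G²)
E(f(-1)*((1 + 2) - 3)) + d(-2 - 1*4, -1)*(-8) = (4 + 2*(-((1 + 2) - 3)/2)²) + (-2 - 1*4)*(-8) = (4 + 2*(-(3 - 3)/2)²) + (-2 - 4)*(-8) = (4 + 2*(-½*0)²) - 6*(-8) = (4 + 2*0²) + 48 = (4 + 2*0) + 48 = (4 + 0) + 48 = 4 + 48 = 52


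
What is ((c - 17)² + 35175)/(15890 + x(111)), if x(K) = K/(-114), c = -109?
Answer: 646646/201261 ≈ 3.2130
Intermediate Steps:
x(K) = -K/114 (x(K) = K*(-1/114) = -K/114)
((c - 17)² + 35175)/(15890 + x(111)) = ((-109 - 17)² + 35175)/(15890 - 1/114*111) = ((-126)² + 35175)/(15890 - 37/38) = (15876 + 35175)/(603783/38) = 51051*(38/603783) = 646646/201261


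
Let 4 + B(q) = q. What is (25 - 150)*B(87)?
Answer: -10375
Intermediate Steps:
B(q) = -4 + q
(25 - 150)*B(87) = (25 - 150)*(-4 + 87) = -125*83 = -10375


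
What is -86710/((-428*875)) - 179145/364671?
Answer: -394102001/1517436550 ≈ -0.25972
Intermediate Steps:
-86710/((-428*875)) - 179145/364671 = -86710/(-374500) - 179145*1/364671 = -86710*(-1/374500) - 19905/40519 = 8671/37450 - 19905/40519 = -394102001/1517436550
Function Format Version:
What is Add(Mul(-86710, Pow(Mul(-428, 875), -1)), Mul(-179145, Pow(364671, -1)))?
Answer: Rational(-394102001, 1517436550) ≈ -0.25972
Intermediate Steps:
Add(Mul(-86710, Pow(Mul(-428, 875), -1)), Mul(-179145, Pow(364671, -1))) = Add(Mul(-86710, Pow(-374500, -1)), Mul(-179145, Rational(1, 364671))) = Add(Mul(-86710, Rational(-1, 374500)), Rational(-19905, 40519)) = Add(Rational(8671, 37450), Rational(-19905, 40519)) = Rational(-394102001, 1517436550)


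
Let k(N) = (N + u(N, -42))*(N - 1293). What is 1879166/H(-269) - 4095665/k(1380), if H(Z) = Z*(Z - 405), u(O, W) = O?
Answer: -29134329857/4353519672 ≈ -6.6921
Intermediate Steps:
H(Z) = Z*(-405 + Z)
k(N) = 2*N*(-1293 + N) (k(N) = (N + N)*(N - 1293) = (2*N)*(-1293 + N) = 2*N*(-1293 + N))
1879166/H(-269) - 4095665/k(1380) = 1879166/((-269*(-405 - 269))) - 4095665*1/(2760*(-1293 + 1380)) = 1879166/((-269*(-674))) - 4095665/(2*1380*87) = 1879166/181306 - 4095665/240120 = 1879166*(1/181306) - 4095665*1/240120 = 939583/90653 - 819133/48024 = -29134329857/4353519672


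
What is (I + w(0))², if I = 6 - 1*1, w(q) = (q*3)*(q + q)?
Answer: 25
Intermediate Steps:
w(q) = 6*q² (w(q) = (3*q)*(2*q) = 6*q²)
I = 5 (I = 6 - 1 = 5)
(I + w(0))² = (5 + 6*0²)² = (5 + 6*0)² = (5 + 0)² = 5² = 25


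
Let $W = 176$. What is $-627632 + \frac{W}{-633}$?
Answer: $- \frac{397291232}{633} \approx -6.2763 \cdot 10^{5}$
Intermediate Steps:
$-627632 + \frac{W}{-633} = -627632 + \frac{176}{-633} = -627632 + 176 \left(- \frac{1}{633}\right) = -627632 - \frac{176}{633} = - \frac{397291232}{633}$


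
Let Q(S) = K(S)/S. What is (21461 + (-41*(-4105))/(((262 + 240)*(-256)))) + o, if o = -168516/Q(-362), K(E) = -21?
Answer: -2593892141079/899584 ≈ -2.8834e+6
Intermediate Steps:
Q(S) = -21/S
o = -20334264/7 (o = -168516/((-21/(-362))) = -168516/((-21*(-1/362))) = -168516/21/362 = -168516*362/21 = -20334264/7 ≈ -2.9049e+6)
(21461 + (-41*(-4105))/(((262 + 240)*(-256)))) + o = (21461 + (-41*(-4105))/(((262 + 240)*(-256)))) - 20334264/7 = (21461 + 168305/((502*(-256)))) - 20334264/7 = (21461 + 168305/(-128512)) - 20334264/7 = (21461 + 168305*(-1/128512)) - 20334264/7 = (21461 - 168305/128512) - 20334264/7 = 2757827727/128512 - 20334264/7 = -2593892141079/899584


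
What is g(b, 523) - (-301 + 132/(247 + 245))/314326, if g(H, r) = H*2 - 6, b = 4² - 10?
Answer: 38668263/6443683 ≈ 6.0010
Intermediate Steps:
b = 6 (b = 16 - 10 = 6)
g(H, r) = -6 + 2*H (g(H, r) = 2*H - 6 = -6 + 2*H)
g(b, 523) - (-301 + 132/(247 + 245))/314326 = (-6 + 2*6) - (-301 + 132/(247 + 245))/314326 = (-6 + 12) - (-301 + 132/492)/314326 = 6 - (-301 + (1/492)*132)/314326 = 6 - (-301 + 11/41)/314326 = 6 - (-12330)/(41*314326) = 6 - 1*(-6165/6443683) = 6 + 6165/6443683 = 38668263/6443683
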